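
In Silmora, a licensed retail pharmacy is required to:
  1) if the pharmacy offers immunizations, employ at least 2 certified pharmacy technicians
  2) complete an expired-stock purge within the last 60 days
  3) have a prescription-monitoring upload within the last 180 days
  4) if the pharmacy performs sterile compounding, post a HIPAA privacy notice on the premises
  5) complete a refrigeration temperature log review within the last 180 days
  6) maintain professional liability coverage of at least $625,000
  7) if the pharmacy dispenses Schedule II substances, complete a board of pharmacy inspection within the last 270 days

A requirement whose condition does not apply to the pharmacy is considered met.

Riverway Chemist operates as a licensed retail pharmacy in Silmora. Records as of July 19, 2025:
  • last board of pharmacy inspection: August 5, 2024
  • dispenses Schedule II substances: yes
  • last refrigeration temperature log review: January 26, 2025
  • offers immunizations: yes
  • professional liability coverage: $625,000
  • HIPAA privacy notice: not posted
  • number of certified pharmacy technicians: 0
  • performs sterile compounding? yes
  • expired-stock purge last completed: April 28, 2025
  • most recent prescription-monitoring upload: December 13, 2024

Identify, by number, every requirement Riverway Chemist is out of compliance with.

1, 2, 3, 4, 7

1. condition 'offers immunizations' holds; certified pharmacy technicians 0 < 2 → not met
2. expired-stock purge 82 days ago vs limit 60 → not met
3. prescription-monitoring upload 218 days ago vs limit 180 → not met
4. condition 'performs sterile compounding' holds; HIPAA privacy notice absent → not met
5. refrigeration temperature log review 174 days ago vs limit 180 → met
6. professional liability coverage $625,000 ≥ $625,000 → met
7. condition 'dispenses Schedule II substances' holds; board of pharmacy inspection 348 days ago vs limit 270 → not met
Not met: 1, 2, 3, 4, 7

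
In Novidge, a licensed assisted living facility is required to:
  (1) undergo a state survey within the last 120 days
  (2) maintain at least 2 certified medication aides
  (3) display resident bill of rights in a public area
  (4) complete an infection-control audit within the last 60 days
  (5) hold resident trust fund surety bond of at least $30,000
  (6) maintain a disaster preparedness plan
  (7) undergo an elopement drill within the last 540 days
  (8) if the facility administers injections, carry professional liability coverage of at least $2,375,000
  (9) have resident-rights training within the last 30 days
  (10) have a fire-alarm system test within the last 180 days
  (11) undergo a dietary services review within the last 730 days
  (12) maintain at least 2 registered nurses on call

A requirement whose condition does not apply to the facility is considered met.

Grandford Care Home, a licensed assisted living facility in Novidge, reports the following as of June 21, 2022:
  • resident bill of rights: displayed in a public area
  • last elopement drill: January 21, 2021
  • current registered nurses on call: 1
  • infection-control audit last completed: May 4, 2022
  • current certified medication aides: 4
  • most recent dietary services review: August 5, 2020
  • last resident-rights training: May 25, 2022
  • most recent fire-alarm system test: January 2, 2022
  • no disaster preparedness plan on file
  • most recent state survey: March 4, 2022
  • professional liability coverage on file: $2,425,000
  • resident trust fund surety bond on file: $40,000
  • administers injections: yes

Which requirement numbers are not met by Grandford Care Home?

1. state survey 109 days ago vs limit 120 → met
2. certified medication aides 4 ≥ 2 → met
3. resident bill of rights present → met
4. infection-control audit 48 days ago vs limit 60 → met
5. resident trust fund surety bond $40,000 ≥ $30,000 → met
6. disaster preparedness plan absent → not met
7. elopement drill 516 days ago vs limit 540 → met
8. condition 'administers injections' holds; professional liability coverage $2,425,000 ≥ $2,375,000 → met
9. resident-rights training 27 days ago vs limit 30 → met
10. fire-alarm system test 170 days ago vs limit 180 → met
11. dietary services review 685 days ago vs limit 730 → met
12. registered nurses on call 1 < 2 → not met
Not met: 6, 12

6, 12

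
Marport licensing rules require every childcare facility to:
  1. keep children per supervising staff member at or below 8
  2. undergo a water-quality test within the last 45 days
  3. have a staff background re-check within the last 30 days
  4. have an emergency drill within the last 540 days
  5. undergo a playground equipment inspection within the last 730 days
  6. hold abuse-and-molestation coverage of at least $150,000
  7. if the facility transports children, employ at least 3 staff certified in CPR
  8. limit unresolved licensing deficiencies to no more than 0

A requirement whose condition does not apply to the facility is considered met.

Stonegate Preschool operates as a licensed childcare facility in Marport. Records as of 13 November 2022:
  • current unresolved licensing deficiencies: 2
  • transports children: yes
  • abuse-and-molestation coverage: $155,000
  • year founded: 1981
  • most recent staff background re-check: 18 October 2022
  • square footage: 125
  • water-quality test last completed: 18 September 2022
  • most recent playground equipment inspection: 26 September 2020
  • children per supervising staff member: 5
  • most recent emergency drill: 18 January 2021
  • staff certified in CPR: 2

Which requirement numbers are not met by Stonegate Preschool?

2, 4, 5, 7, 8

1. children per supervising staff member 5 ≤ 8 → met
2. water-quality test 56 days ago vs limit 45 → not met
3. staff background re-check 26 days ago vs limit 30 → met
4. emergency drill 664 days ago vs limit 540 → not met
5. playground equipment inspection 778 days ago vs limit 730 → not met
6. abuse-and-molestation coverage $155,000 ≥ $150,000 → met
7. condition 'transports children' holds; staff certified in CPR 2 < 3 → not met
8. unresolved licensing deficiencies 2 > 0 → not met
Not met: 2, 4, 5, 7, 8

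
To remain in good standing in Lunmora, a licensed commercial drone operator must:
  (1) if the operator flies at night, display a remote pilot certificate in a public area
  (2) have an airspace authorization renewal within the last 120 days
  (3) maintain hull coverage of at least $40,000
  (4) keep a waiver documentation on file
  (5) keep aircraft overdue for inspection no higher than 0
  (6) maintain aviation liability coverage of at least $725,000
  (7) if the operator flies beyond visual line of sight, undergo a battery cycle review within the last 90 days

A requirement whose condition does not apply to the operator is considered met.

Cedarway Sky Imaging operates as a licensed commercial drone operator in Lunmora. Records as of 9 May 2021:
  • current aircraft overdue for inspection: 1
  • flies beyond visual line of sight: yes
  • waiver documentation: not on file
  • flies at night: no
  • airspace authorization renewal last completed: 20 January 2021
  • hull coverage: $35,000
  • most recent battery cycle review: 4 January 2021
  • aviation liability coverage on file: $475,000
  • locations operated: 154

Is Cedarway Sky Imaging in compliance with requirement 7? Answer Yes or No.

No

7. condition 'flies beyond visual line of sight' holds; battery cycle review 125 days ago vs limit 90 → not met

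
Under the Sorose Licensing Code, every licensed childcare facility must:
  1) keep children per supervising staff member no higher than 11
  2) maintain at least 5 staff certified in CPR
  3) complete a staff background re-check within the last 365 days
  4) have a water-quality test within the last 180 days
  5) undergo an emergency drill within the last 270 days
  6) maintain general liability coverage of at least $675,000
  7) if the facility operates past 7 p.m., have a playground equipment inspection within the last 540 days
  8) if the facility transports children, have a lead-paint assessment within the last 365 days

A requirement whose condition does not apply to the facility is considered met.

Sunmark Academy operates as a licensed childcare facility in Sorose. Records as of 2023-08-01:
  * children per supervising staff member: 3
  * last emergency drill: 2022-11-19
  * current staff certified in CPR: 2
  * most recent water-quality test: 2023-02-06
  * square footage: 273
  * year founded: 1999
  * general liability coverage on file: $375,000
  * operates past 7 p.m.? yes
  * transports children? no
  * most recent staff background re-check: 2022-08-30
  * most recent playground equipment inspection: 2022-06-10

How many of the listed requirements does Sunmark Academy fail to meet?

2

1. children per supervising staff member 3 ≤ 11 → met
2. staff certified in CPR 2 < 5 → not met
3. staff background re-check 336 days ago vs limit 365 → met
4. water-quality test 176 days ago vs limit 180 → met
5. emergency drill 255 days ago vs limit 270 → met
6. general liability coverage $375,000 < $675,000 → not met
7. condition 'operates past 7 p.m.' holds; playground equipment inspection 417 days ago vs limit 540 → met
8. condition 'transports children' does not hold → requirement n/a → met
Not met: 2 of 8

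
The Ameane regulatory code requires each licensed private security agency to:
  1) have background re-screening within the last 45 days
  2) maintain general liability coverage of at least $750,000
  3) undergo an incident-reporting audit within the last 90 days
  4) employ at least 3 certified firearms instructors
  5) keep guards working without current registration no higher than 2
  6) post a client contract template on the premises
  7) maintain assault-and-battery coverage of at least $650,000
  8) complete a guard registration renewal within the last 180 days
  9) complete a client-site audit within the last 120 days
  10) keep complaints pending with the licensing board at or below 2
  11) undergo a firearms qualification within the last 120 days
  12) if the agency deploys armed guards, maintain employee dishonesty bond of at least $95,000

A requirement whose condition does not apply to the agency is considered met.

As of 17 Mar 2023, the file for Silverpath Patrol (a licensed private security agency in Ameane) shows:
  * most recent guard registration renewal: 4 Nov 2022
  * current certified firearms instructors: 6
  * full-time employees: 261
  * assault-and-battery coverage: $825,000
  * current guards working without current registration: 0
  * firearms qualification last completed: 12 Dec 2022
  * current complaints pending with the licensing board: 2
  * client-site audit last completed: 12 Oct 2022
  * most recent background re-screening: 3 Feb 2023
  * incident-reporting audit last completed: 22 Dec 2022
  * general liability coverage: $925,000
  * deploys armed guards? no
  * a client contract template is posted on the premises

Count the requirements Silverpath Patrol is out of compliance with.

1. background re-screening 42 days ago vs limit 45 → met
2. general liability coverage $925,000 ≥ $750,000 → met
3. incident-reporting audit 85 days ago vs limit 90 → met
4. certified firearms instructors 6 ≥ 3 → met
5. guards working without current registration 0 ≤ 2 → met
6. client contract template present → met
7. assault-and-battery coverage $825,000 ≥ $650,000 → met
8. guard registration renewal 133 days ago vs limit 180 → met
9. client-site audit 156 days ago vs limit 120 → not met
10. complaints pending with the licensing board 2 ≤ 2 → met
11. firearms qualification 95 days ago vs limit 120 → met
12. condition 'deploys armed guards' does not hold → requirement n/a → met
Not met: 1 of 12

1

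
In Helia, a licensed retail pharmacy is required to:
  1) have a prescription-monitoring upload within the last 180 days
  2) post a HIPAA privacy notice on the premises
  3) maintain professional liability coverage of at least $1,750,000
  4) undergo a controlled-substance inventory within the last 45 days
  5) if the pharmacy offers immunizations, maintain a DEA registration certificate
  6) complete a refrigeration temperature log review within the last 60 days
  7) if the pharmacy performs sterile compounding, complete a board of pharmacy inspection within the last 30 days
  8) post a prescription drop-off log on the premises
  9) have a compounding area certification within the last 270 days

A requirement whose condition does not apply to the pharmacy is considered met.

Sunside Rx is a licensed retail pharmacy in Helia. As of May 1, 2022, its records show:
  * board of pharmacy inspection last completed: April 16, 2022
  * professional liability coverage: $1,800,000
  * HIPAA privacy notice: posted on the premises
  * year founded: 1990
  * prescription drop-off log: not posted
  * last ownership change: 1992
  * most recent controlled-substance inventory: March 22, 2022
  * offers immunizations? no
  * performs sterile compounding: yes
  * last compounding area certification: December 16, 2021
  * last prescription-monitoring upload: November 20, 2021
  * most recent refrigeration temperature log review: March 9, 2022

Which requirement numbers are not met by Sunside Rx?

1. prescription-monitoring upload 162 days ago vs limit 180 → met
2. HIPAA privacy notice present → met
3. professional liability coverage $1,800,000 ≥ $1,750,000 → met
4. controlled-substance inventory 40 days ago vs limit 45 → met
5. condition 'offers immunizations' does not hold → requirement n/a → met
6. refrigeration temperature log review 53 days ago vs limit 60 → met
7. condition 'performs sterile compounding' holds; board of pharmacy inspection 15 days ago vs limit 30 → met
8. prescription drop-off log absent → not met
9. compounding area certification 136 days ago vs limit 270 → met
Not met: 8

8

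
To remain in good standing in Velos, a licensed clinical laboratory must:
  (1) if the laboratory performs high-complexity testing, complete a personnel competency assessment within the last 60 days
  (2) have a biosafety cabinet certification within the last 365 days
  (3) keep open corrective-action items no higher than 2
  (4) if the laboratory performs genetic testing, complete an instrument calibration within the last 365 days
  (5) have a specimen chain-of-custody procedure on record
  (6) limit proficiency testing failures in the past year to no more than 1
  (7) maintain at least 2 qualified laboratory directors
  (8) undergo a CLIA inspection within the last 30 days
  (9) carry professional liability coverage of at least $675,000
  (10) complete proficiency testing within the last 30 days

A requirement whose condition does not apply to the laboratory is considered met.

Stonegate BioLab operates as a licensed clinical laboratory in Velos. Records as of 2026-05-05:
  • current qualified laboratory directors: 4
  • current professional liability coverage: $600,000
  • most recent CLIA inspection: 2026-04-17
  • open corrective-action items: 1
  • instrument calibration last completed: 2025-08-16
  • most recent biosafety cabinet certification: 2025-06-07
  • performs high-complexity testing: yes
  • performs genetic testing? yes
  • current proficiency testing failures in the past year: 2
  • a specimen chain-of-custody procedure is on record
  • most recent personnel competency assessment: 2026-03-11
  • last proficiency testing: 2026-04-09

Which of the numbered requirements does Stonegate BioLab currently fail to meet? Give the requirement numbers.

6, 9

1. condition 'performs high-complexity testing' holds; personnel competency assessment 55 days ago vs limit 60 → met
2. biosafety cabinet certification 332 days ago vs limit 365 → met
3. open corrective-action items 1 ≤ 2 → met
4. condition 'performs genetic testing' holds; instrument calibration 262 days ago vs limit 365 → met
5. specimen chain-of-custody procedure present → met
6. proficiency testing failures in the past year 2 > 1 → not met
7. qualified laboratory directors 4 ≥ 2 → met
8. CLIA inspection 18 days ago vs limit 30 → met
9. professional liability coverage $600,000 < $675,000 → not met
10. proficiency testing 26 days ago vs limit 30 → met
Not met: 6, 9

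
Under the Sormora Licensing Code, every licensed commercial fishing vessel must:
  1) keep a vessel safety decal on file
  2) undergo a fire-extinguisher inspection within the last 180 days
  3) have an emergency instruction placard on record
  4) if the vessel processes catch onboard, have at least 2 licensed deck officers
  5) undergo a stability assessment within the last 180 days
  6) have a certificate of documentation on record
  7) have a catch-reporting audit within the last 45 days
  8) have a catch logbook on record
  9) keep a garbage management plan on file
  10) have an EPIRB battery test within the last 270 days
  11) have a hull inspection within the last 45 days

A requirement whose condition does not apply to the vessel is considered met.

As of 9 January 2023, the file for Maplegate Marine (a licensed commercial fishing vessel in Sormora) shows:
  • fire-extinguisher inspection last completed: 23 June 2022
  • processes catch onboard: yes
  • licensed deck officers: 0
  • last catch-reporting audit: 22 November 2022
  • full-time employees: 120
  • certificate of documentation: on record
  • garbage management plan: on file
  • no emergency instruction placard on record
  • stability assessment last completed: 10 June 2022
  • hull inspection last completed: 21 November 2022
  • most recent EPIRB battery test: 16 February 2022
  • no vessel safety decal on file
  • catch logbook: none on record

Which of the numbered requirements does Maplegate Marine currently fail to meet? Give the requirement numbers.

1, 2, 3, 4, 5, 7, 8, 10, 11

1. vessel safety decal absent → not met
2. fire-extinguisher inspection 200 days ago vs limit 180 → not met
3. emergency instruction placard absent → not met
4. condition 'processes catch onboard' holds; licensed deck officers 0 < 2 → not met
5. stability assessment 213 days ago vs limit 180 → not met
6. certificate of documentation present → met
7. catch-reporting audit 48 days ago vs limit 45 → not met
8. catch logbook absent → not met
9. garbage management plan present → met
10. EPIRB battery test 327 days ago vs limit 270 → not met
11. hull inspection 49 days ago vs limit 45 → not met
Not met: 1, 2, 3, 4, 5, 7, 8, 10, 11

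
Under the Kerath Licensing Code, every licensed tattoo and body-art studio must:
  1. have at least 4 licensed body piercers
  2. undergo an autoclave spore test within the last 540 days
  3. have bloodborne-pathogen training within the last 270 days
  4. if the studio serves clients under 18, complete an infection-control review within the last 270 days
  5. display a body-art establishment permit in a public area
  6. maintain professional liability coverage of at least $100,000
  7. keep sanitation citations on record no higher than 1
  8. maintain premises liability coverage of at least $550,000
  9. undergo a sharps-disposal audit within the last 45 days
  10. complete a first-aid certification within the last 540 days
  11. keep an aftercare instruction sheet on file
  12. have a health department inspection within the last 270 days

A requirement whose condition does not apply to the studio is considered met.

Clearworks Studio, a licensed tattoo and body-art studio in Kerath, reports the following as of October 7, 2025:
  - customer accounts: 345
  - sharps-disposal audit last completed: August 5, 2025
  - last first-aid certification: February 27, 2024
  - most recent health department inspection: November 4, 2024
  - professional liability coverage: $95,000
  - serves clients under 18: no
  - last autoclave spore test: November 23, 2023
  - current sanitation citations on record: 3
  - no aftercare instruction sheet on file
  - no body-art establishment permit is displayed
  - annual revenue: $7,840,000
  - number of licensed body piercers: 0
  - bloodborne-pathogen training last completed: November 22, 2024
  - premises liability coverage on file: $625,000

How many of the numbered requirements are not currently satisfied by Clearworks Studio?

10

1. licensed body piercers 0 < 4 → not met
2. autoclave spore test 684 days ago vs limit 540 → not met
3. bloodborne-pathogen training 319 days ago vs limit 270 → not met
4. condition 'serves clients under 18' does not hold → requirement n/a → met
5. body-art establishment permit absent → not met
6. professional liability coverage $95,000 < $100,000 → not met
7. sanitation citations on record 3 > 1 → not met
8. premises liability coverage $625,000 ≥ $550,000 → met
9. sharps-disposal audit 63 days ago vs limit 45 → not met
10. first-aid certification 588 days ago vs limit 540 → not met
11. aftercare instruction sheet absent → not met
12. health department inspection 337 days ago vs limit 270 → not met
Not met: 10 of 12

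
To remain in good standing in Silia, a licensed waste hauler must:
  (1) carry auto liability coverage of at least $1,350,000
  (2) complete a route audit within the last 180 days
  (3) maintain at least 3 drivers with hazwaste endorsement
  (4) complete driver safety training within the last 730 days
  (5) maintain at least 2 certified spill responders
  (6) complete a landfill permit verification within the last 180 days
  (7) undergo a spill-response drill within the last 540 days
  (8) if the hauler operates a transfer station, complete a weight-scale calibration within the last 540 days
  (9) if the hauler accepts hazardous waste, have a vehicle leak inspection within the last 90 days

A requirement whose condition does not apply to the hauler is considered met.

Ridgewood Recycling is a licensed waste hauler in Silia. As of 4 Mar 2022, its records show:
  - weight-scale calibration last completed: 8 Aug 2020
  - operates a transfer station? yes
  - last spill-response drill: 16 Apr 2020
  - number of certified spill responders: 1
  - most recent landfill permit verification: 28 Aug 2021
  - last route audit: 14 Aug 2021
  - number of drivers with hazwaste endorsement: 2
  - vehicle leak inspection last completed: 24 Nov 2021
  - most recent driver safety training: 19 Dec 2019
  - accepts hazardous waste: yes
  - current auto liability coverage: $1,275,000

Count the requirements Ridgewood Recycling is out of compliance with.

1. auto liability coverage $1,275,000 < $1,350,000 → not met
2. route audit 202 days ago vs limit 180 → not met
3. drivers with hazwaste endorsement 2 < 3 → not met
4. driver safety training 806 days ago vs limit 730 → not met
5. certified spill responders 1 < 2 → not met
6. landfill permit verification 188 days ago vs limit 180 → not met
7. spill-response drill 687 days ago vs limit 540 → not met
8. condition 'operates a transfer station' holds; weight-scale calibration 573 days ago vs limit 540 → not met
9. condition 'accepts hazardous waste' holds; vehicle leak inspection 100 days ago vs limit 90 → not met
Not met: 9 of 9

9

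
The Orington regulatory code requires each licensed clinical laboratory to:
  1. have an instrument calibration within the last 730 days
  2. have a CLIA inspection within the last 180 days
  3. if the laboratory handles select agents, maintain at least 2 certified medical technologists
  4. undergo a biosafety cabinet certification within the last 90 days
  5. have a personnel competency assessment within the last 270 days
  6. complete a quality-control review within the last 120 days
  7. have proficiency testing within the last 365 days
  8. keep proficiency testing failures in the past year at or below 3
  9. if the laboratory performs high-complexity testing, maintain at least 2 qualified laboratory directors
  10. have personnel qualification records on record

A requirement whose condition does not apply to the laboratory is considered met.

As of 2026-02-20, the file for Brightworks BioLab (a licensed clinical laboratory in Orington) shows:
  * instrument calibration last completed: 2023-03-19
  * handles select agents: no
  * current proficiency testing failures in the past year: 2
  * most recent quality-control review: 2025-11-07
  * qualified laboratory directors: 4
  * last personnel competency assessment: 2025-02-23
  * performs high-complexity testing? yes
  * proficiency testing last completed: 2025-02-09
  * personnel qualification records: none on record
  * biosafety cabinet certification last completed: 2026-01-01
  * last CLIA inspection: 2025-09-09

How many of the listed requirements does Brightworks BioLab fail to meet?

4

1. instrument calibration 1069 days ago vs limit 730 → not met
2. CLIA inspection 164 days ago vs limit 180 → met
3. condition 'handles select agents' does not hold → requirement n/a → met
4. biosafety cabinet certification 50 days ago vs limit 90 → met
5. personnel competency assessment 362 days ago vs limit 270 → not met
6. quality-control review 105 days ago vs limit 120 → met
7. proficiency testing 376 days ago vs limit 365 → not met
8. proficiency testing failures in the past year 2 ≤ 3 → met
9. condition 'performs high-complexity testing' holds; qualified laboratory directors 4 ≥ 2 → met
10. personnel qualification records absent → not met
Not met: 4 of 10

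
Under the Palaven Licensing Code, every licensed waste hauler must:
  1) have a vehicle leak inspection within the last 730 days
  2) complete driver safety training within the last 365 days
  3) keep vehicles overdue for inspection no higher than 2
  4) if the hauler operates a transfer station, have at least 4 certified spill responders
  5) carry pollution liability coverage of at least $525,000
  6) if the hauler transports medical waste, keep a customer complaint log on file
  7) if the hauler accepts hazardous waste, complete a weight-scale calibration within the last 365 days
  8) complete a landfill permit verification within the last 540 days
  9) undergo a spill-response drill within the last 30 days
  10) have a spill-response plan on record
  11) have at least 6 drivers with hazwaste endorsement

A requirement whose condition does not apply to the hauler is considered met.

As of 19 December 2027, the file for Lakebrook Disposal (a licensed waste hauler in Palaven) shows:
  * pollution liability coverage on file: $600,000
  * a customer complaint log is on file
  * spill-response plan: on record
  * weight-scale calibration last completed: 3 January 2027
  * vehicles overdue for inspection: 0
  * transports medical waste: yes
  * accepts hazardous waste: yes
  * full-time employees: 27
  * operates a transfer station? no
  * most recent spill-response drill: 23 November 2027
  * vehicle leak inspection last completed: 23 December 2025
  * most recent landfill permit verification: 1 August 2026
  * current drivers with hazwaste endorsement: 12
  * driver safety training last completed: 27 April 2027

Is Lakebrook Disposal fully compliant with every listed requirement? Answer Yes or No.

Yes

1. vehicle leak inspection 726 days ago vs limit 730 → met
2. driver safety training 236 days ago vs limit 365 → met
3. vehicles overdue for inspection 0 ≤ 2 → met
4. condition 'operates a transfer station' does not hold → requirement n/a → met
5. pollution liability coverage $600,000 ≥ $525,000 → met
6. condition 'transports medical waste' holds; customer complaint log present → met
7. condition 'accepts hazardous waste' holds; weight-scale calibration 350 days ago vs limit 365 → met
8. landfill permit verification 505 days ago vs limit 540 → met
9. spill-response drill 26 days ago vs limit 30 → met
10. spill-response plan present → met
11. drivers with hazwaste endorsement 12 ≥ 6 → met
All met.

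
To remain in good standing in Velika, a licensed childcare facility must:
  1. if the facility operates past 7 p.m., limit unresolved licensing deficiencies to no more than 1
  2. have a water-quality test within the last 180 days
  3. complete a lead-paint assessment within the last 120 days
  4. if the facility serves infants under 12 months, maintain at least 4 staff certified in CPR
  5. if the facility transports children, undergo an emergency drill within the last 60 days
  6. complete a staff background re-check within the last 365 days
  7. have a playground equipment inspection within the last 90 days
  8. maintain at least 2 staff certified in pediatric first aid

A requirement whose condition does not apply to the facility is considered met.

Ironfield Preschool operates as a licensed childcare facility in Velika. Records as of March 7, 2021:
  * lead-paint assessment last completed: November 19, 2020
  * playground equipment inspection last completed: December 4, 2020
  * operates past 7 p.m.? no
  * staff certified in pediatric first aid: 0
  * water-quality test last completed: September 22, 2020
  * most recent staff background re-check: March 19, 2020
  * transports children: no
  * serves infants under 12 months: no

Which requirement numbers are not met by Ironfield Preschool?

1. condition 'operates past 7 p.m.' does not hold → requirement n/a → met
2. water-quality test 166 days ago vs limit 180 → met
3. lead-paint assessment 108 days ago vs limit 120 → met
4. condition 'serves infants under 12 months' does not hold → requirement n/a → met
5. condition 'transports children' does not hold → requirement n/a → met
6. staff background re-check 353 days ago vs limit 365 → met
7. playground equipment inspection 93 days ago vs limit 90 → not met
8. staff certified in pediatric first aid 0 < 2 → not met
Not met: 7, 8

7, 8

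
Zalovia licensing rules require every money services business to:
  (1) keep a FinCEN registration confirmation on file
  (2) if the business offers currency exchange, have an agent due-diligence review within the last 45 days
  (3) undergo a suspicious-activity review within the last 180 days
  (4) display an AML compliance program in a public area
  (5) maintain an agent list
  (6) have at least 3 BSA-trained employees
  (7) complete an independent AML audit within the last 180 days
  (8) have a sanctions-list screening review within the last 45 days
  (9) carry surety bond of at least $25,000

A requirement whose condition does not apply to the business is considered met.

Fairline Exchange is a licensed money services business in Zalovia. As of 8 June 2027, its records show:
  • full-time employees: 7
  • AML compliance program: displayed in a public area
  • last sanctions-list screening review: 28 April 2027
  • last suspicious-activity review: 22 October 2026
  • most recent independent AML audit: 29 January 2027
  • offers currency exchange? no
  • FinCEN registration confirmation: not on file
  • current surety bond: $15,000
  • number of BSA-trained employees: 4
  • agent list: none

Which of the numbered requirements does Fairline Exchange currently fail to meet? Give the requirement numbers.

1, 3, 5, 9

1. FinCEN registration confirmation absent → not met
2. condition 'offers currency exchange' does not hold → requirement n/a → met
3. suspicious-activity review 229 days ago vs limit 180 → not met
4. AML compliance program present → met
5. agent list absent → not met
6. BSA-trained employees 4 ≥ 3 → met
7. independent AML audit 130 days ago vs limit 180 → met
8. sanctions-list screening review 41 days ago vs limit 45 → met
9. surety bond $15,000 < $25,000 → not met
Not met: 1, 3, 5, 9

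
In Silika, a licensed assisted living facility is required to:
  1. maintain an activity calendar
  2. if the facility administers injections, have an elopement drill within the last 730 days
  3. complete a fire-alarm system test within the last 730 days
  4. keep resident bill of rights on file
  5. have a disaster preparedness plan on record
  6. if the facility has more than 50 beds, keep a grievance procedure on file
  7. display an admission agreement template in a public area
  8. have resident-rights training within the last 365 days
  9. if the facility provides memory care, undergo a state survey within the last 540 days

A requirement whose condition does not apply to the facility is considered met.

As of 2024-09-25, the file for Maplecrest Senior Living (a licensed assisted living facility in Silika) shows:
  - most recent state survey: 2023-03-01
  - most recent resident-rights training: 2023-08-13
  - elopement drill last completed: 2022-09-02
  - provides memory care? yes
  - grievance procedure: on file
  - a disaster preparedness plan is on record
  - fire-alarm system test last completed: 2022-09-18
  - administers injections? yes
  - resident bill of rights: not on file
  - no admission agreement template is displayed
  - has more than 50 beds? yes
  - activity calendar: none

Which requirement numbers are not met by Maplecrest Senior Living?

1, 2, 3, 4, 7, 8, 9

1. activity calendar absent → not met
2. condition 'administers injections' holds; elopement drill 754 days ago vs limit 730 → not met
3. fire-alarm system test 738 days ago vs limit 730 → not met
4. resident bill of rights absent → not met
5. disaster preparedness plan present → met
6. condition 'has more than 50 beds' holds; grievance procedure present → met
7. admission agreement template absent → not met
8. resident-rights training 409 days ago vs limit 365 → not met
9. condition 'provides memory care' holds; state survey 574 days ago vs limit 540 → not met
Not met: 1, 2, 3, 4, 7, 8, 9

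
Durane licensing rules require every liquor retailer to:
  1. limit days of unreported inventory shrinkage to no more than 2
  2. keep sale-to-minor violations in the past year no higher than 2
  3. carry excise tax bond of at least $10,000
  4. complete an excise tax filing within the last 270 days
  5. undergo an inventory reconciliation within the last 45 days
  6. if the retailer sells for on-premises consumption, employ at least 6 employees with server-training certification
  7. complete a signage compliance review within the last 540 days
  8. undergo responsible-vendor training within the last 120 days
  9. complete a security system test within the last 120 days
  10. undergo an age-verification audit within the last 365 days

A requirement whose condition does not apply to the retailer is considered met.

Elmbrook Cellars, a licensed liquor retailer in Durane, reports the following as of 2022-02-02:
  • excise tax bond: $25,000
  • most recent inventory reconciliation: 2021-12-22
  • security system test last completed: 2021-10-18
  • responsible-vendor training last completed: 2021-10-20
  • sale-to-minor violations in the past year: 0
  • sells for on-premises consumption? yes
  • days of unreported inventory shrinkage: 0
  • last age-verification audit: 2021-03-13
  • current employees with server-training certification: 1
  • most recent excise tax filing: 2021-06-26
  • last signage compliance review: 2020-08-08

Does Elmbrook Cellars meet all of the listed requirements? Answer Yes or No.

1. days of unreported inventory shrinkage 0 ≤ 2 → met
2. sale-to-minor violations in the past year 0 ≤ 2 → met
3. excise tax bond $25,000 ≥ $10,000 → met
4. excise tax filing 221 days ago vs limit 270 → met
5. inventory reconciliation 42 days ago vs limit 45 → met
6. condition 'sells for on-premises consumption' holds; employees with server-training certification 1 < 6 → not met
7. signage compliance review 543 days ago vs limit 540 → not met
8. responsible-vendor training 105 days ago vs limit 120 → met
9. security system test 107 days ago vs limit 120 → met
10. age-verification audit 326 days ago vs limit 365 → met
Not met: 6, 7

No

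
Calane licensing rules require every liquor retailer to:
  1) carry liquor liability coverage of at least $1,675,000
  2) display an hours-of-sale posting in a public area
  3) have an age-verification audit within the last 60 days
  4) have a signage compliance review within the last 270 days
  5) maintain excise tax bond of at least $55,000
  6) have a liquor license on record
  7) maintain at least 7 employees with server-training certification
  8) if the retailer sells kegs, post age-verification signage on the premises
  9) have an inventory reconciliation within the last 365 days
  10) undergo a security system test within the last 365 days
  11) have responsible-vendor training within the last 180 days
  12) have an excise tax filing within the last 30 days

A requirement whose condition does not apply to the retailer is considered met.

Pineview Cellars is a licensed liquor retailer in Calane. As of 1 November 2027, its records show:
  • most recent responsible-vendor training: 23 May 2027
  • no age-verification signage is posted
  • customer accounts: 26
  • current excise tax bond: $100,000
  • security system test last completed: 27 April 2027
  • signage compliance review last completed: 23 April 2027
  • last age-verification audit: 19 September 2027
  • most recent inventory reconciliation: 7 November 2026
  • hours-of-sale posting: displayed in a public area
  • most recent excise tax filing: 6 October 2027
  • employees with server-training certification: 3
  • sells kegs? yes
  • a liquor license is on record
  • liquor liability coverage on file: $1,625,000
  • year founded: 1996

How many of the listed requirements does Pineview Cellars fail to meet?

3

1. liquor liability coverage $1,625,000 < $1,675,000 → not met
2. hours-of-sale posting present → met
3. age-verification audit 43 days ago vs limit 60 → met
4. signage compliance review 192 days ago vs limit 270 → met
5. excise tax bond $100,000 ≥ $55,000 → met
6. liquor license present → met
7. employees with server-training certification 3 < 7 → not met
8. condition 'sells kegs' holds; age-verification signage absent → not met
9. inventory reconciliation 359 days ago vs limit 365 → met
10. security system test 188 days ago vs limit 365 → met
11. responsible-vendor training 162 days ago vs limit 180 → met
12. excise tax filing 26 days ago vs limit 30 → met
Not met: 3 of 12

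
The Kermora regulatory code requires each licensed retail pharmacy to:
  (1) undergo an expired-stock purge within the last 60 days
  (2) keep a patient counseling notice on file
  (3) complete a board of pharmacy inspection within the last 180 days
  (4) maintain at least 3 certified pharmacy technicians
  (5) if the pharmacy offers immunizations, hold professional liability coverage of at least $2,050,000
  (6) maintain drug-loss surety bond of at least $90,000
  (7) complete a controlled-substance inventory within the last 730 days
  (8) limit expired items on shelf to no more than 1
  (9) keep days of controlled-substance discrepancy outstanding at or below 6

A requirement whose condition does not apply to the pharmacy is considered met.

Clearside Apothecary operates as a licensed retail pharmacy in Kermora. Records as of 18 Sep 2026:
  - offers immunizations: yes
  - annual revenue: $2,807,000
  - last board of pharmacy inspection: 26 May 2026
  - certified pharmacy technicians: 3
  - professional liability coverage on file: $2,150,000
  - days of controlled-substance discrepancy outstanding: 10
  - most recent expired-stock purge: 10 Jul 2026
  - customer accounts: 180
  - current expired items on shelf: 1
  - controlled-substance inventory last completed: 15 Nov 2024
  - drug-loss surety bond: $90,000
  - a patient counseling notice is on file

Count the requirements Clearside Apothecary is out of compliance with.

2

1. expired-stock purge 70 days ago vs limit 60 → not met
2. patient counseling notice present → met
3. board of pharmacy inspection 115 days ago vs limit 180 → met
4. certified pharmacy technicians 3 ≥ 3 → met
5. condition 'offers immunizations' holds; professional liability coverage $2,150,000 ≥ $2,050,000 → met
6. drug-loss surety bond $90,000 ≥ $90,000 → met
7. controlled-substance inventory 672 days ago vs limit 730 → met
8. expired items on shelf 1 ≤ 1 → met
9. days of controlled-substance discrepancy outstanding 10 > 6 → not met
Not met: 2 of 9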